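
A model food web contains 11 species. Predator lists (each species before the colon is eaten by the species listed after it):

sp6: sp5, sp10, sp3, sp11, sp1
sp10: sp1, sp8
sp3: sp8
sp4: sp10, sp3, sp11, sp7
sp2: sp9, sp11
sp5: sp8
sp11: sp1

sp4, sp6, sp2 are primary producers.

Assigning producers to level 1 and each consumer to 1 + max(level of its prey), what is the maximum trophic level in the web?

3

Producers (level 1): sp4, sp6, sp2.
sp6 → sp5 → sp8 gives sp8 level 3.
No species has a prey at level 3, so no species reaches level 4.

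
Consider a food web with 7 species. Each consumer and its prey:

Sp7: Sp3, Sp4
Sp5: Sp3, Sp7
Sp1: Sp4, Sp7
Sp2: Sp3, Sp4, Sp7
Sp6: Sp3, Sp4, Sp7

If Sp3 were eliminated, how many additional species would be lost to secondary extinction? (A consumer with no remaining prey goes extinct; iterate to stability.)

Remove Sp3.
Every predator of it retains at least one other prey: Sp7 still has Sp4; Sp5 still has Sp7; Sp6 still has Sp4, Sp7; Sp2 still has Sp4, Sp7.
No consumer loses all prey, so no secondary extinctions occur.

0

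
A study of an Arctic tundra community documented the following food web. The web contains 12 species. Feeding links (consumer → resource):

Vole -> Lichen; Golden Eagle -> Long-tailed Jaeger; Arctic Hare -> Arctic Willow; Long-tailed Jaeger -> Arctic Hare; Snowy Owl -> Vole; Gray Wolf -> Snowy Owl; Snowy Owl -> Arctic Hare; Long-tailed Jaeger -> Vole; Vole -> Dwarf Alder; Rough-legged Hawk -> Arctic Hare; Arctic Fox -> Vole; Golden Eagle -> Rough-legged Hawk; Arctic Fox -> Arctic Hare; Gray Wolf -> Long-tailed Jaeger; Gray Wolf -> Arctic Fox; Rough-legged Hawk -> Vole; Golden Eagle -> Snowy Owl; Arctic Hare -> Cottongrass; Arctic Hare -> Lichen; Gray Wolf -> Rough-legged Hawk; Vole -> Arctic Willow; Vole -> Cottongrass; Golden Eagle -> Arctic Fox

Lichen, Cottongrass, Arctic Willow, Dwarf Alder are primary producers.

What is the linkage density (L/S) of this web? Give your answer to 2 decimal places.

L/S = 1.92

There are L = 23 links among S = 12 species.
L/S = 23/12 = 1.9167 ≈ 1.92.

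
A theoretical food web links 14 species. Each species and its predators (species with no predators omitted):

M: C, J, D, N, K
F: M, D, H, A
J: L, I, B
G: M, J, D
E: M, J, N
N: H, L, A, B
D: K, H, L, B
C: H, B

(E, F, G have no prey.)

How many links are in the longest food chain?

3 links

One longest chain: E → M → D → K.
It has 4 species and 3 links.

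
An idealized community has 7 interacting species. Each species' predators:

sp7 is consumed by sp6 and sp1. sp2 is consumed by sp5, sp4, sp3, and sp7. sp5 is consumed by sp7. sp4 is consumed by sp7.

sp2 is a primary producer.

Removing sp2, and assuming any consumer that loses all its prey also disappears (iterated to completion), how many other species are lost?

Remove sp2.
Round 1: sp5 (all prey gone), sp4 (all prey gone), sp3 (all prey gone) → extinct.
Round 2: sp7 (all prey gone) → extinct.
Round 3: sp1 (all prey gone), sp6 (all prey gone) → extinct.
No further losses. Total secondary extinctions: 6.

6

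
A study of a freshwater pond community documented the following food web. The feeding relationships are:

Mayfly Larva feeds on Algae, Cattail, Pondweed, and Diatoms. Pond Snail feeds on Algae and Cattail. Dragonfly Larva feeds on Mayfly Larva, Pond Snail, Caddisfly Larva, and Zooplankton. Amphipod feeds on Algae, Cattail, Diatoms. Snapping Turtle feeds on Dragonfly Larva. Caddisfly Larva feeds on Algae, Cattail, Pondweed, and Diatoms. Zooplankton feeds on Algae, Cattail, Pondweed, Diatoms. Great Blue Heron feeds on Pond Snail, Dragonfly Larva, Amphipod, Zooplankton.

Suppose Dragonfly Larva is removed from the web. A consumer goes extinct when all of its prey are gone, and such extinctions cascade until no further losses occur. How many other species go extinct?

Remove Dragonfly Larva.
Round 1: Snapping Turtle (all prey gone) → extinct.
No further losses. Total secondary extinctions: 1.

1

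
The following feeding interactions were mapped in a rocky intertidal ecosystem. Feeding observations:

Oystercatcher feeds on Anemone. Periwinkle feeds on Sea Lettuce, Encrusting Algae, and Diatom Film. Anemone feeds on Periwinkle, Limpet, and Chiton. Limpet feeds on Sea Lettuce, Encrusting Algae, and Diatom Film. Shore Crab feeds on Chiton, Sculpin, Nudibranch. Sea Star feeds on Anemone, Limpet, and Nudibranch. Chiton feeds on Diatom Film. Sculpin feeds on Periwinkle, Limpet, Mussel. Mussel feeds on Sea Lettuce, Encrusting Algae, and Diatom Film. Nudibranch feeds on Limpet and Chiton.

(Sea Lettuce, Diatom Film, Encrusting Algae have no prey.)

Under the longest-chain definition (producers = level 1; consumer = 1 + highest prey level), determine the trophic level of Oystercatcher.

Trophic level 4

Sea Lettuce is a producer → level 1.
Limpet eats Sea Lettuce (level 1); other prey at levels: Diatom Film 1, Encrusting Algae 1 → level 2.
Anemone eats Limpet (level 2); other prey at levels: Chiton 2, Periwinkle 2 → level 3.
Oystercatcher eats Anemone → level 4.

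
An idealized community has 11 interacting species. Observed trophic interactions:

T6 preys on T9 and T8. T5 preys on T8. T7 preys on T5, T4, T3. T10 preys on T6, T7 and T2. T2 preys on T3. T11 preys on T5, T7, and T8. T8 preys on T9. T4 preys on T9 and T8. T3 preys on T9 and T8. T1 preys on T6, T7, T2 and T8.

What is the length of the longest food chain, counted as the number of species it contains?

One longest chain: T9 → T8 → T3 → T7 → T11.
It has 5 species and 4 links.

5 species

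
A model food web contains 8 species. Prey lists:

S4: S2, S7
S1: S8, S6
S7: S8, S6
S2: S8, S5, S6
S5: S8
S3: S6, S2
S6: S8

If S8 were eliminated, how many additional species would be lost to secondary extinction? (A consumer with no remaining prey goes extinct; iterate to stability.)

Remove S8.
Round 1: S5 (all prey gone), S6 (all prey gone) → extinct.
Round 2: S1 (all prey gone), S2 (all prey gone), S7 (all prey gone) → extinct.
Round 3: S4 (all prey gone), S3 (all prey gone) → extinct.
No further losses. Total secondary extinctions: 7.

7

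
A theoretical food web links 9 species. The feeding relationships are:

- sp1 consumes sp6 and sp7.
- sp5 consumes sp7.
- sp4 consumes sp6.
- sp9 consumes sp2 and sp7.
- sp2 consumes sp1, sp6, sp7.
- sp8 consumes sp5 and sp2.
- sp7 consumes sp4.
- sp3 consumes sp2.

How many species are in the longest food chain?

One longest chain: sp6 → sp4 → sp7 → sp1 → sp2 → sp8.
It has 6 species and 5 links.

6 species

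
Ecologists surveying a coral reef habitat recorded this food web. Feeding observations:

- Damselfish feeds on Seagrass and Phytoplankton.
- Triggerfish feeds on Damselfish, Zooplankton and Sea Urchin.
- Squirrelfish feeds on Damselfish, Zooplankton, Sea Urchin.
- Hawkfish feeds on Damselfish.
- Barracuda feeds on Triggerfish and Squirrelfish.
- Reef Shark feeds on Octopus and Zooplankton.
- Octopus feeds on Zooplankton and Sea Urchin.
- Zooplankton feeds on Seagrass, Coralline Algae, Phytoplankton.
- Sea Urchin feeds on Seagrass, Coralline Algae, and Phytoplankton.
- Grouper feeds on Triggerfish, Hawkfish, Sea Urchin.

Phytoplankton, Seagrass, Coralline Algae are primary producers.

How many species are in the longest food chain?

4 species

One longest chain: Phytoplankton → Sea Urchin → Triggerfish → Grouper.
It has 4 species and 3 links.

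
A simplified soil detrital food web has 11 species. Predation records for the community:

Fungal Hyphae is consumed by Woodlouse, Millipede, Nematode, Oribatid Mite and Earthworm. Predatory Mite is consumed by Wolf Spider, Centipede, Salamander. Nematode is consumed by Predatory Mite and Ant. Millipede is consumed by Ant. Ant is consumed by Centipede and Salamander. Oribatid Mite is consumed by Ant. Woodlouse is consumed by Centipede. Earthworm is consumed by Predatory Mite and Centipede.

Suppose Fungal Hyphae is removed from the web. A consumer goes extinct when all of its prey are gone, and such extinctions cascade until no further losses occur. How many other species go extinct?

Remove Fungal Hyphae.
Round 1: Oribatid Mite (all prey gone), Earthworm (all prey gone), Woodlouse (all prey gone), Millipede (all prey gone), Nematode (all prey gone) → extinct.
Round 2: Predatory Mite (all prey gone), Ant (all prey gone) → extinct.
Round 3: Centipede (all prey gone), Salamander (all prey gone), Wolf Spider (all prey gone) → extinct.
No further losses. Total secondary extinctions: 10.

10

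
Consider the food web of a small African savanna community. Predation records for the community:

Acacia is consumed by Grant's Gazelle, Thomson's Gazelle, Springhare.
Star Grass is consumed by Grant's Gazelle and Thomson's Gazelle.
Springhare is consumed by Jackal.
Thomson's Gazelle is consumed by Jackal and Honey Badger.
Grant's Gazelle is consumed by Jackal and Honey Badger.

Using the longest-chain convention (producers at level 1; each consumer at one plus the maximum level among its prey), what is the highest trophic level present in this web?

3

Producers (level 1): Star Grass, Acacia.
Star Grass → Thomson's Gazelle → Honey Badger gives Honey Badger level 3.
No species has a prey at level 3, so no species reaches level 4.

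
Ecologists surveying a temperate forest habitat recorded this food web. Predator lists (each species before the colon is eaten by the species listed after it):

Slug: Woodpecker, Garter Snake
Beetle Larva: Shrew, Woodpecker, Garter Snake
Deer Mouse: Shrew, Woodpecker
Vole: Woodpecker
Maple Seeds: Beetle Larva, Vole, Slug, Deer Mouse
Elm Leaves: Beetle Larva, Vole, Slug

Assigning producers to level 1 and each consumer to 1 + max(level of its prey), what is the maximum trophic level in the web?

Producers (level 1): Elm Leaves, Maple Seeds.
Elm Leaves → Beetle Larva → Shrew gives Shrew level 3.
No species has a prey at level 3, so no species reaches level 4.

3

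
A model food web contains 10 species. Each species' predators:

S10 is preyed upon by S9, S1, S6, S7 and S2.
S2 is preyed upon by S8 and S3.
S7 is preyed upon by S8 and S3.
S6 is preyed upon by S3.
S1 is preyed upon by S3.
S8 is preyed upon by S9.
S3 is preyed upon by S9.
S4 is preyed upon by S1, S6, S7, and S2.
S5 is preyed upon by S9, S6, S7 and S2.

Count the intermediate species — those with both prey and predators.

Intermediate species (has both prey and predators): S7, S1, S2, S6, S8, S3.
Count: 6.

6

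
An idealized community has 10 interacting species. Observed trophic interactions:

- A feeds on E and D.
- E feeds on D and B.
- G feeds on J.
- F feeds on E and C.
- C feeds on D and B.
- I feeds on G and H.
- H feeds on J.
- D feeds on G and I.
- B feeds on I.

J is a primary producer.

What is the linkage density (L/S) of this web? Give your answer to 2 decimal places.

L/S = 1.50

There are L = 15 links among S = 10 species.
L/S = 15/10 = 1.5000 ≈ 1.50.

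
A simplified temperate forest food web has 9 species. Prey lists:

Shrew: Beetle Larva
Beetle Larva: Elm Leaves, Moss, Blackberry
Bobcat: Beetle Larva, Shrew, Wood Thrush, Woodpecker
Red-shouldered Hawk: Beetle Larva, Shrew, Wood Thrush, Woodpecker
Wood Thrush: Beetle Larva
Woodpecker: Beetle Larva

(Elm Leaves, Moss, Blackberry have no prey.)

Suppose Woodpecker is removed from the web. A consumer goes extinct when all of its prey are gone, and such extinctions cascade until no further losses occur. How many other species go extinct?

Remove Woodpecker.
Every predator of it retains at least one other prey: Bobcat still has Beetle Larva, Shrew, Wood Thrush; Red-shouldered Hawk still has Beetle Larva, Shrew, Wood Thrush.
No consumer loses all prey, so no secondary extinctions occur.

0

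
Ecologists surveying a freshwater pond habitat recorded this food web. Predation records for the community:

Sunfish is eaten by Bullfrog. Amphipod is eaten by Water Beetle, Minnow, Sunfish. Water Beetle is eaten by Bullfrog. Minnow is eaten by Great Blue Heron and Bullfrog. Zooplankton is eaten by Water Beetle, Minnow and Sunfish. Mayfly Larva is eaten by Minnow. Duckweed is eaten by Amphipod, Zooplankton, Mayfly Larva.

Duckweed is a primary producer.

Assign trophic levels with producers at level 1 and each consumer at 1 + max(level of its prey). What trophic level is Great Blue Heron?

Duckweed is a producer → level 1.
Mayfly Larva eats Duckweed → level 2.
Minnow eats Mayfly Larva (level 2); other prey at levels: Amphipod 2, Zooplankton 2 → level 3.
Great Blue Heron eats Minnow → level 4.

Trophic level 4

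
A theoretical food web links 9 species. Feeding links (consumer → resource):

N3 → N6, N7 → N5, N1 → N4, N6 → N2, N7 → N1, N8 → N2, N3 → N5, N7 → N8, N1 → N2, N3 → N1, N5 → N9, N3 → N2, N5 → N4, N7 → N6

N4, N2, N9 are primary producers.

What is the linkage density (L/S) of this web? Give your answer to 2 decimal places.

L/S = 1.56

There are L = 14 links among S = 9 species.
L/S = 14/9 = 1.5556 ≈ 1.56.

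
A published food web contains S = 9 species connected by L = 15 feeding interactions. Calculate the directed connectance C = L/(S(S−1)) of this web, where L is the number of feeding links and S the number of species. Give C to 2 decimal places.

C = 0.21

The web has S = 9 species and L = 15 feeding links.
C = L / (S(S−1)) = 15 / 72 = 0.2083 ≈ 0.21.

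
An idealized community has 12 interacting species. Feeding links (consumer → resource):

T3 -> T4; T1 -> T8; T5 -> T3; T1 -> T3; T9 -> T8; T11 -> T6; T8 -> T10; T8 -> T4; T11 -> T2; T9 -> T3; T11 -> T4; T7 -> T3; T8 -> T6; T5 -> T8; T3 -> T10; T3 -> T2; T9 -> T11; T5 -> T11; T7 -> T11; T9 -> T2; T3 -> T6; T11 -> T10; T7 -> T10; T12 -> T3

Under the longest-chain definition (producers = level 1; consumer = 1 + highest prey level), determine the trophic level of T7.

T10 is a producer → level 1.
T3 eats T10 (level 1); other prey at levels: T2 1, T6 1, T4 1 → level 2.
T7 eats T3 (level 2); other prey at levels: T10 1, T11 2 → level 3.

Trophic level 3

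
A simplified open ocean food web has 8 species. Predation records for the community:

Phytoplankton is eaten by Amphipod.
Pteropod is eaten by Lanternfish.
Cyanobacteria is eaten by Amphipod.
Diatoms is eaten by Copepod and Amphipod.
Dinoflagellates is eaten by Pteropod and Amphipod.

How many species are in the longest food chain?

One longest chain: Dinoflagellates → Pteropod → Lanternfish.
It has 3 species and 2 links.

3 species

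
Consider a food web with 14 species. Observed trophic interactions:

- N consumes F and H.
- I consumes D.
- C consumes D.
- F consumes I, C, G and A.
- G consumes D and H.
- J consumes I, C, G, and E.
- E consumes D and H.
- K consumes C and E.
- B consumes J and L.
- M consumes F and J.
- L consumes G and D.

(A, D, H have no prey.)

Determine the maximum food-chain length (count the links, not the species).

3 links

One longest chain: D → C → J → B.
It has 4 species and 3 links.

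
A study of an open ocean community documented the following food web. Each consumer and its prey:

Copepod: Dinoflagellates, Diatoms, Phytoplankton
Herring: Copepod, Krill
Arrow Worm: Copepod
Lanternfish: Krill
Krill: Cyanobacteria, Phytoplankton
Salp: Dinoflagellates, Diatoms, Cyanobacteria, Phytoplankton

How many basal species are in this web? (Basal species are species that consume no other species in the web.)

Basal species (no prey listed): Dinoflagellates, Diatoms, Cyanobacteria, Phytoplankton.
Count: 4.

4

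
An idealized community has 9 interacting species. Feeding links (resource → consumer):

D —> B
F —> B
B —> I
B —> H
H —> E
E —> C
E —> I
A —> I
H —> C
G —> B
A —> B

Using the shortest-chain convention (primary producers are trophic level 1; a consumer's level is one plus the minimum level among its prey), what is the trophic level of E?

A is a producer → level 1.
B eats A → level 2.
H eats B → level 3.
E eats H → level 4.
No prey of E is below level 3, so 4 is the minimum.

Trophic level 4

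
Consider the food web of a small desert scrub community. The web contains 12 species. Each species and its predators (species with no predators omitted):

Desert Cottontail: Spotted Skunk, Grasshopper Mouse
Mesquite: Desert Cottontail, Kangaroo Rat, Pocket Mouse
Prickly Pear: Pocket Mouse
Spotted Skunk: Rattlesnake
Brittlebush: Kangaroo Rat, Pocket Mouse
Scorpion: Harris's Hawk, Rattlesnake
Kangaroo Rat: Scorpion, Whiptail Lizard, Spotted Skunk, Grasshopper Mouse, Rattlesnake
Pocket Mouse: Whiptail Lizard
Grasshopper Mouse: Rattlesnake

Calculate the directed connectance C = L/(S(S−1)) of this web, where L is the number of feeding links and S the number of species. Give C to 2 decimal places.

The web has S = 12 species and L = 18 feeding links.
C = L / (S(S−1)) = 18 / 132 = 0.1364 ≈ 0.14.

C = 0.14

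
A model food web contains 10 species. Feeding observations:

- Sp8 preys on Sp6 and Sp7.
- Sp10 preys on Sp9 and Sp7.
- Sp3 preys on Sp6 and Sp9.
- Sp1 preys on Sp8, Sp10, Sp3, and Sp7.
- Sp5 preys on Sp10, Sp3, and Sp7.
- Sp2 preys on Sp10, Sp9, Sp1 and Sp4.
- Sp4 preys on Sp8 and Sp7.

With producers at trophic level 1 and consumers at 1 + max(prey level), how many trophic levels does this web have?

Producers (level 1): Sp9, Sp6, Sp7.
Sp6 → Sp8 → Sp4 → Sp2 gives Sp2 level 4.
No species has a prey at level 4, so no species reaches level 5.

4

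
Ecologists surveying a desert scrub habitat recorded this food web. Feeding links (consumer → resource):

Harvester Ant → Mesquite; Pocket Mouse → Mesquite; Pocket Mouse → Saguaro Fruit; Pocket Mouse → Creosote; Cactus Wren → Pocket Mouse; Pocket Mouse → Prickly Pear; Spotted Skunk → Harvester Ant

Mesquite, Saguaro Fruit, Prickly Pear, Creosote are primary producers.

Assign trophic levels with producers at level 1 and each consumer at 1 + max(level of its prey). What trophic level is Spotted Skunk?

Mesquite is a producer → level 1.
Harvester Ant eats Mesquite → level 2.
Spotted Skunk eats Harvester Ant → level 3.

Trophic level 3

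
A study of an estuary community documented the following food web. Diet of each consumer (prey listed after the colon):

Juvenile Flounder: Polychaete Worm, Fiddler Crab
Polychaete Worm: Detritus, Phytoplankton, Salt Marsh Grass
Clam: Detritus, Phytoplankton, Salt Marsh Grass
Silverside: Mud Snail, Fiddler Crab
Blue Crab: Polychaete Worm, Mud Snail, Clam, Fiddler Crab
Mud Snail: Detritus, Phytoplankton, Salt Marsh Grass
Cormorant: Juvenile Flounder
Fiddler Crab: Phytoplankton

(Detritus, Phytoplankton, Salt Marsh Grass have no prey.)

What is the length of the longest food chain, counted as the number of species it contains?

One longest chain: Detritus → Polychaete Worm → Juvenile Flounder → Cormorant.
It has 4 species and 3 links.

4 species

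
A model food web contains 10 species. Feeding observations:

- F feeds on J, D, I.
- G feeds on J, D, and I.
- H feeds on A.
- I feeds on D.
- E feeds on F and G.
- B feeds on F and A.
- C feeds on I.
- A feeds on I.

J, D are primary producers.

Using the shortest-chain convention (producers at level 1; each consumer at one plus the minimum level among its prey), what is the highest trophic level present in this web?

4

Producers (level 1): J, D.
Following each consumer down to its lowest-level prey: D → I → A → H (levels 1 through 4).
All prey of H (A 3) are at level 3 or above, so H is at level 1 + 3 = 4.
Every consumer has at least one prey at level 3 or below, so none exceeds level 4.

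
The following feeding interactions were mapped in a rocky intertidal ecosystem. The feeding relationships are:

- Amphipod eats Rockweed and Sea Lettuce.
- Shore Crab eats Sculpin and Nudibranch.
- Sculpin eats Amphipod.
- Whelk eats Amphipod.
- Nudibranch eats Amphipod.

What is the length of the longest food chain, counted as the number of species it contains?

One longest chain: Rockweed → Amphipod → Nudibranch → Shore Crab.
It has 4 species and 3 links.

4 species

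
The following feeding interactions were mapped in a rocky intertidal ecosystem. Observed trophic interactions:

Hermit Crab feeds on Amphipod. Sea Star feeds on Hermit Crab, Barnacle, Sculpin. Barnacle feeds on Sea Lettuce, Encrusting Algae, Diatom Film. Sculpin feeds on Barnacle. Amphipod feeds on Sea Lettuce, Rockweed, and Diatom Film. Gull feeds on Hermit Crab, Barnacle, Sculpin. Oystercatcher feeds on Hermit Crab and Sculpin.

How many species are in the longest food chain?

4 species

One longest chain: Diatom Film → Amphipod → Hermit Crab → Sea Star.
It has 4 species and 3 links.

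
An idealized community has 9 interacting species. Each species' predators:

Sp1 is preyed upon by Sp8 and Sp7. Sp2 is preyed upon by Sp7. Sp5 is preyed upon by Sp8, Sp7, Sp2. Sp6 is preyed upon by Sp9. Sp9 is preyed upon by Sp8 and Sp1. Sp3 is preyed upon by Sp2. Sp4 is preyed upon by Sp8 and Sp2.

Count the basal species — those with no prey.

4

Basal species (no prey listed): Sp5, Sp3, Sp6, Sp4.
Count: 4.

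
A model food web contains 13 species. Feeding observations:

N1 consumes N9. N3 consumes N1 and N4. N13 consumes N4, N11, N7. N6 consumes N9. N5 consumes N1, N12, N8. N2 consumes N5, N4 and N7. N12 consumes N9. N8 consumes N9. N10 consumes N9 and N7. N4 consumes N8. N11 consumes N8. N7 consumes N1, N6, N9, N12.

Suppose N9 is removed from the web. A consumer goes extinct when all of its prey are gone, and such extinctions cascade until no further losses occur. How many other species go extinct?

Remove N9.
Round 1: N8 (all prey gone), N12 (all prey gone), N6 (all prey gone), N1 (all prey gone) → extinct.
Round 2: N7 (all prey gone), N5 (all prey gone), N11 (all prey gone), N4 (all prey gone) → extinct.
Round 3: N13 (all prey gone), N3 (all prey gone), N2 (all prey gone), N10 (all prey gone) → extinct.
No further losses. Total secondary extinctions: 12.

12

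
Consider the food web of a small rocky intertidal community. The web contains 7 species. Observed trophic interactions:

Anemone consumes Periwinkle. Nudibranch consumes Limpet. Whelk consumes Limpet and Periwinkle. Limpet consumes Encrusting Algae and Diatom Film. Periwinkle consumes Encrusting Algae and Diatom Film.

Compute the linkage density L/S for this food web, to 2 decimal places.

There are L = 8 links among S = 7 species.
L/S = 8/7 = 1.1429 ≈ 1.14.

L/S = 1.14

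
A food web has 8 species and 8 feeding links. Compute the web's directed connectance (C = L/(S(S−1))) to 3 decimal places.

The web has S = 8 species and L = 8 feeding links.
C = L / (S(S−1)) = 8 / 56 = 0.1429 ≈ 0.143.

C = 0.143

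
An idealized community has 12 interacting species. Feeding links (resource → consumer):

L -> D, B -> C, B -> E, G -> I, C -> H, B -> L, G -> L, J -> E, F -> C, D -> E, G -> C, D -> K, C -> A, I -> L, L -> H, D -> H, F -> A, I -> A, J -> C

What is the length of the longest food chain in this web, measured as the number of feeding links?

4 links

One longest chain: G → I → L → D → H.
It has 5 species and 4 links.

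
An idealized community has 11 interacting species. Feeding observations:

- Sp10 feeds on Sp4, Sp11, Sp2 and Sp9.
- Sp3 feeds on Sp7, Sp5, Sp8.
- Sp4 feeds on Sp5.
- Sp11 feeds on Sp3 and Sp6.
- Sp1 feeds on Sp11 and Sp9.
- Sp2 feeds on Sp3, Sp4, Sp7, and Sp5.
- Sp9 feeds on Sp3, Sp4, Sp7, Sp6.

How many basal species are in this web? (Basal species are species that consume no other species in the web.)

4

Basal species (no prey listed): Sp7, Sp8, Sp6, Sp5.
Count: 4.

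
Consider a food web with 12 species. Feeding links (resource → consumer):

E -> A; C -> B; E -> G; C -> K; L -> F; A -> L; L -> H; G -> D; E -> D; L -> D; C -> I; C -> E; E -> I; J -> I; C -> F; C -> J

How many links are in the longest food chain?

4 links

One longest chain: C → E → A → L → H.
It has 5 species and 4 links.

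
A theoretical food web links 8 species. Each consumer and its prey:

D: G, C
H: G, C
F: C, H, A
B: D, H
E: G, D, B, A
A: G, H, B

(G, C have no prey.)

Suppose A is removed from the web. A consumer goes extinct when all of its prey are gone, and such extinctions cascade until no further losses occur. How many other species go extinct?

Remove A.
Every predator of it retains at least one other prey: F still has C, H; E still has G, D, B.
No consumer loses all prey, so no secondary extinctions occur.

0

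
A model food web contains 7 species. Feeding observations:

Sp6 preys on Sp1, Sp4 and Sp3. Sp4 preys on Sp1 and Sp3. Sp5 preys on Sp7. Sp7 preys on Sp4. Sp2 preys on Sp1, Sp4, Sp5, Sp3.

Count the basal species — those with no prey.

Basal species (no prey listed): Sp3, Sp1.
Count: 2.

2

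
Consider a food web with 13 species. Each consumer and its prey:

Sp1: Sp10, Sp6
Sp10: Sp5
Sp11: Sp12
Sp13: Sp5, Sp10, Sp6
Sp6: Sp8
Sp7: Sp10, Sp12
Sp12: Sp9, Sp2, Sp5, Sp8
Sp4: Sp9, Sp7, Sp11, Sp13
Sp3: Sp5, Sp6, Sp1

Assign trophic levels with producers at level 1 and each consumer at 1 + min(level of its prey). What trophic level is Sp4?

Sp9 is a producer → level 1.
Sp4 eats Sp9 → level 2.

Trophic level 2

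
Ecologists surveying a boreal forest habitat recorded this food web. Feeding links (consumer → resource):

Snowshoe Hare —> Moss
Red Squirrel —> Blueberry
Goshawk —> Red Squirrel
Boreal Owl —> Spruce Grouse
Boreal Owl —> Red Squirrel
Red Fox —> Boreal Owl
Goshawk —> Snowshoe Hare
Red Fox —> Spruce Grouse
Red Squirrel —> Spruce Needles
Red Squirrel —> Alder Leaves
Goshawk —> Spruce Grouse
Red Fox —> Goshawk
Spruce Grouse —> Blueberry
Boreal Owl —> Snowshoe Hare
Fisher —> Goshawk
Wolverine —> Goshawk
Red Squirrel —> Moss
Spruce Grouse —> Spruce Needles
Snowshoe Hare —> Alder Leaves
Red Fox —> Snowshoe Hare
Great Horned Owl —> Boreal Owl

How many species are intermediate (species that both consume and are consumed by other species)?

Intermediate species (has both prey and predators): Snowshoe Hare, Red Squirrel, Spruce Grouse, Goshawk, Boreal Owl.
Count: 5.

5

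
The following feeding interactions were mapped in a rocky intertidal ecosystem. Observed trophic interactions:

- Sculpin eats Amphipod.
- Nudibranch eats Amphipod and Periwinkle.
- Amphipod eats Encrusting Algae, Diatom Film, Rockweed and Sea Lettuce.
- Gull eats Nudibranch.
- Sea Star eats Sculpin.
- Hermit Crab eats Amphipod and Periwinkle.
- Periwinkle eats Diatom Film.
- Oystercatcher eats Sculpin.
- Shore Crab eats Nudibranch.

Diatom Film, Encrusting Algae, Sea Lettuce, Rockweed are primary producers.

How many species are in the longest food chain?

4 species

One longest chain: Diatom Film → Amphipod → Sculpin → Sea Star.
It has 4 species and 3 links.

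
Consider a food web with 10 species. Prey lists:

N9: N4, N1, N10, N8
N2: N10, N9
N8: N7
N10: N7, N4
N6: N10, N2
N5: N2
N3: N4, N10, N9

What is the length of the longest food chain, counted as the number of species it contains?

5 species

One longest chain: N7 → N10 → N9 → N2 → N6.
It has 5 species and 4 links.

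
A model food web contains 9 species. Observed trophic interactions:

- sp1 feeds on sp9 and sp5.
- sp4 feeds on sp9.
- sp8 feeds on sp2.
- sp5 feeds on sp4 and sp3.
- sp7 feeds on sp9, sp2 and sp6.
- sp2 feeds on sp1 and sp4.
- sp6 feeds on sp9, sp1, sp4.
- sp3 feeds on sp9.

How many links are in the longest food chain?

One longest chain: sp9 → sp4 → sp5 → sp1 → sp2 → sp8.
It has 6 species and 5 links.

5 links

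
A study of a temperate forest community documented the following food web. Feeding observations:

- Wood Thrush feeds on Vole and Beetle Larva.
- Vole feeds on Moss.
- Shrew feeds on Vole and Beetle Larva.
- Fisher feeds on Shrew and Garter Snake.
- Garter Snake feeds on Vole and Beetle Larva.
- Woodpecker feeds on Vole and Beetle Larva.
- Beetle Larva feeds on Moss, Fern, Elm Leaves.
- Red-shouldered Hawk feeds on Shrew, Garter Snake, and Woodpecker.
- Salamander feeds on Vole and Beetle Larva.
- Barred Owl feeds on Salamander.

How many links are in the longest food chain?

One longest chain: Moss → Vole → Woodpecker → Red-shouldered Hawk.
It has 4 species and 3 links.

3 links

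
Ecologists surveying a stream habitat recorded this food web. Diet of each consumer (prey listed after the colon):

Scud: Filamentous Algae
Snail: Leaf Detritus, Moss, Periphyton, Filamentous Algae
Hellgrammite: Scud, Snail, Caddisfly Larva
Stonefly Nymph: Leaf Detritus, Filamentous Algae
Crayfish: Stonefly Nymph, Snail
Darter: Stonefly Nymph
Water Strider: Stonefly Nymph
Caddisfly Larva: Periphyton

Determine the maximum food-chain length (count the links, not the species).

2 links

One longest chain: Leaf Detritus → Stonefly Nymph → Darter.
It has 3 species and 2 links.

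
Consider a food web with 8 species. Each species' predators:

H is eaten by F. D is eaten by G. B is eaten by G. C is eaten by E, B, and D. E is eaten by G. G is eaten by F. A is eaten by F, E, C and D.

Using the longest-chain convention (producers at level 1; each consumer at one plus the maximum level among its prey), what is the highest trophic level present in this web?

Producers (level 1): H, A.
A → C → B → G → F gives F level 5.
No species has a prey at level 5, so no species reaches level 6.

5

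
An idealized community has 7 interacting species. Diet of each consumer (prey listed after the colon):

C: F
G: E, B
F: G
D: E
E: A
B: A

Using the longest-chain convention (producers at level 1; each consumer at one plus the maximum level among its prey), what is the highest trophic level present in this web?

5

Producers (level 1): A.
A → E → G → F → C gives C level 5.
No species has a prey at level 5, so no species reaches level 6.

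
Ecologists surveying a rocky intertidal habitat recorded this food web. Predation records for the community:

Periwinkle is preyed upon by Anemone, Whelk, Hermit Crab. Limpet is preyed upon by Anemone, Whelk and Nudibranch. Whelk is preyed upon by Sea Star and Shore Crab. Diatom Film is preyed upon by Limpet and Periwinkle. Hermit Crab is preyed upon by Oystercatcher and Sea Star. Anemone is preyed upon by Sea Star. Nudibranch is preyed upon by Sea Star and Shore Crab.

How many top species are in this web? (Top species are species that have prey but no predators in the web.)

3

Top species (has prey, but nothing eats it): Sea Star, Oystercatcher, Shore Crab.
Count: 3.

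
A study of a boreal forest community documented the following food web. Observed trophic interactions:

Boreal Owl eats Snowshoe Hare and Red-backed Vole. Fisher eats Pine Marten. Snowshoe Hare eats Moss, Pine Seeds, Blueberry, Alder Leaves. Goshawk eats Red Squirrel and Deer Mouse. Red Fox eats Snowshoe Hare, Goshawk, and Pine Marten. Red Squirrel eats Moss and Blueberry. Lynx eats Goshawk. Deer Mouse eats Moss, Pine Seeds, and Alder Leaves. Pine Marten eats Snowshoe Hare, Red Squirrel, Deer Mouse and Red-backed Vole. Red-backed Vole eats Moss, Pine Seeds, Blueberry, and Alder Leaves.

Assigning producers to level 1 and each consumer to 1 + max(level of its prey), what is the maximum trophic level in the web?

4

Producers (level 1): Moss, Pine Seeds, Blueberry, Alder Leaves.
Moss → Snowshoe Hare → Pine Marten → Red Fox gives Red Fox level 4.
No species has a prey at level 4, so no species reaches level 5.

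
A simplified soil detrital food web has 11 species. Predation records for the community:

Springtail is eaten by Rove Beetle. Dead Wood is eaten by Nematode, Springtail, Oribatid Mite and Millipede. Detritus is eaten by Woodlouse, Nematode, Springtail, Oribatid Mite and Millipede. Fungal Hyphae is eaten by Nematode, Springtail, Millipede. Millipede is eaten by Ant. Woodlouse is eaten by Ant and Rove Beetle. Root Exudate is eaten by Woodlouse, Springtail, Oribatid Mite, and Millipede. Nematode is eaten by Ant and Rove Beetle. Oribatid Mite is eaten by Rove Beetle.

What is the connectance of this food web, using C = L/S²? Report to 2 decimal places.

The web has S = 11 species and L = 23 feeding links.
C = L / S² = 23 / 121 = 0.1901 ≈ 0.19.

C = 0.19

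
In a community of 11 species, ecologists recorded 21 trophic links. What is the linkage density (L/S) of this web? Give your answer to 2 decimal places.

L/S = 1.91

There are L = 21 links among S = 11 species.
L/S = 21/11 = 1.9091 ≈ 1.91.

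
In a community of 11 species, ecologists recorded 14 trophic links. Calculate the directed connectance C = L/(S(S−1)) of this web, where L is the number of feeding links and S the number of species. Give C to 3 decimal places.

The web has S = 11 species and L = 14 feeding links.
C = L / (S(S−1)) = 14 / 110 = 0.1273 ≈ 0.127.

C = 0.127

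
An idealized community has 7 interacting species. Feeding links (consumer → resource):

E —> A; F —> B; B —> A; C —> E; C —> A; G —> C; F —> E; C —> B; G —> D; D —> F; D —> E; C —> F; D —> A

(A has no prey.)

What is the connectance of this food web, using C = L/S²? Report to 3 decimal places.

C = 0.265

The web has S = 7 species and L = 13 feeding links.
C = L / S² = 13 / 49 = 0.2653 ≈ 0.265.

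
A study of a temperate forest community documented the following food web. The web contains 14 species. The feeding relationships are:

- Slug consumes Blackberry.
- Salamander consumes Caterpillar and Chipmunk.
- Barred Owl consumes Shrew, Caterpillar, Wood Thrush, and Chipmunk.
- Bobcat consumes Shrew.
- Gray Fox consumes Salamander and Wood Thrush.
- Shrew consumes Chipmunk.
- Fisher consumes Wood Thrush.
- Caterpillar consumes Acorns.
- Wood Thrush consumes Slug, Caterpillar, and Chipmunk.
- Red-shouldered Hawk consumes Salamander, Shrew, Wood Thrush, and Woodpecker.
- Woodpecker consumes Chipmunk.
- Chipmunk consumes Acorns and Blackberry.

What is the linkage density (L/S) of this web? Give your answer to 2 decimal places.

L/S = 1.64

There are L = 23 links among S = 14 species.
L/S = 23/14 = 1.6429 ≈ 1.64.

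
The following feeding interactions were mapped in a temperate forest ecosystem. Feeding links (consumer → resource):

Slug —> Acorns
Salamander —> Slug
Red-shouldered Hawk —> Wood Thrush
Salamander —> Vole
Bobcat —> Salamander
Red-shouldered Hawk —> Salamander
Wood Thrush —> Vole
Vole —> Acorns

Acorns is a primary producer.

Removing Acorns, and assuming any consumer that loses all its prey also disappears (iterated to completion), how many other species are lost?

Remove Acorns.
Round 1: Vole (all prey gone), Slug (all prey gone) → extinct.
Round 2: Salamander (all prey gone), Wood Thrush (all prey gone) → extinct.
Round 3: Bobcat (all prey gone), Red-shouldered Hawk (all prey gone) → extinct.
No further losses. Total secondary extinctions: 6.

6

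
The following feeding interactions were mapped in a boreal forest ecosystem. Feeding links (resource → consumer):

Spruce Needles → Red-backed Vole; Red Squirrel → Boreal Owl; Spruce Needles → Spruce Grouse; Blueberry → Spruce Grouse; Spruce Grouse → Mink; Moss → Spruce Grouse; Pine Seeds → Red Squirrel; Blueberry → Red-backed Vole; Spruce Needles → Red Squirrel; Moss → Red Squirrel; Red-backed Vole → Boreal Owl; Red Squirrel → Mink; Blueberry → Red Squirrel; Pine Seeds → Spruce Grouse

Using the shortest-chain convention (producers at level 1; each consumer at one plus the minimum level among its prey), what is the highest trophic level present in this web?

3

Producers (level 1): Pine Seeds, Spruce Needles, Blueberry, Moss.
Following each consumer down to its lowest-level prey: Pine Seeds → Spruce Grouse → Mink (levels 1 through 3).
All prey of Mink (Spruce Grouse 2, Red Squirrel 2) are at level 2 or above, so Mink is at level 1 + 2 = 3.
Every consumer has at least one prey at level 2 or below, so none exceeds level 3.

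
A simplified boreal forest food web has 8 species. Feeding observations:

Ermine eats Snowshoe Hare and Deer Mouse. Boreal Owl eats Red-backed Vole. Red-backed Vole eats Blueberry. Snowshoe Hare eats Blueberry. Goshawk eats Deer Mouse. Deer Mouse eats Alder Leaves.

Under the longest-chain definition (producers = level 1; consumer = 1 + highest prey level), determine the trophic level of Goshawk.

Alder Leaves is a producer → level 1.
Deer Mouse eats Alder Leaves → level 2.
Goshawk eats Deer Mouse → level 3.

Trophic level 3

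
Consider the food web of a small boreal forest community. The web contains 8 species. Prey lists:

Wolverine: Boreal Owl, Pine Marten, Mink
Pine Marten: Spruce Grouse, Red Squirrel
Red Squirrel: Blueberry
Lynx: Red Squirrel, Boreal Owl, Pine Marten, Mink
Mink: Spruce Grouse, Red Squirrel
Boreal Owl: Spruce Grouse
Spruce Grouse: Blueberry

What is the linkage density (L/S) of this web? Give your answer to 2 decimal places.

L/S = 1.75

There are L = 14 links among S = 8 species.
L/S = 14/8 = 1.7500 ≈ 1.75.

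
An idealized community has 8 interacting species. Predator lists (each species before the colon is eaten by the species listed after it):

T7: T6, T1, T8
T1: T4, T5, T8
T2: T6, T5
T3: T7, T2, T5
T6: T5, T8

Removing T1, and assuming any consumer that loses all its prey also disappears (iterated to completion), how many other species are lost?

1

Remove T1.
Round 1: T4 (all prey gone) → extinct.
No further losses. Total secondary extinctions: 1.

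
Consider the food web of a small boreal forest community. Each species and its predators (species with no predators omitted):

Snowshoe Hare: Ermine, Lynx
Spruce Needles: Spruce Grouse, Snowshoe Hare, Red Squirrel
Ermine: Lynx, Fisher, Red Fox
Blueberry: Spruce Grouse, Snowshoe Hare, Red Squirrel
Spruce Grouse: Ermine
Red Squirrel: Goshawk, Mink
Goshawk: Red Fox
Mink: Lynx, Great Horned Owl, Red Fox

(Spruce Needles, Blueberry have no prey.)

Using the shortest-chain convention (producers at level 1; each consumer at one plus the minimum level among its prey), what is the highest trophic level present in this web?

Producers (level 1): Spruce Needles, Blueberry.
Following each consumer down to its lowest-level prey: Spruce Needles → Spruce Grouse → Ermine → Fisher (levels 1 through 4).
All prey of Fisher (Ermine 3) are at level 3 or above, so Fisher is at level 1 + 3 = 4.
Every consumer has at least one prey at level 3 or below, so none exceeds level 4.

4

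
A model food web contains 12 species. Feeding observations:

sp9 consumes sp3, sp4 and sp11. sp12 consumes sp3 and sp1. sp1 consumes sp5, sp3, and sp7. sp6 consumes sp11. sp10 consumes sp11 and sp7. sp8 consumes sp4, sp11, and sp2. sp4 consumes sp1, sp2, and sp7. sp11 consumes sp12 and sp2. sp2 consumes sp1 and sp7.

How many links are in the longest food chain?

One longest chain: sp5 → sp1 → sp2 → sp11 → sp6.
It has 5 species and 4 links.

4 links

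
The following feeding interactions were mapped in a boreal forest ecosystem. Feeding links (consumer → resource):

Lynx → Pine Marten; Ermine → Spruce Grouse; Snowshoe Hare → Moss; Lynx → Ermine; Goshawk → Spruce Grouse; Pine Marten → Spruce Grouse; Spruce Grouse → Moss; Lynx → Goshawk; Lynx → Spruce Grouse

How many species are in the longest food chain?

4 species

One longest chain: Moss → Spruce Grouse → Ermine → Lynx.
It has 4 species and 3 links.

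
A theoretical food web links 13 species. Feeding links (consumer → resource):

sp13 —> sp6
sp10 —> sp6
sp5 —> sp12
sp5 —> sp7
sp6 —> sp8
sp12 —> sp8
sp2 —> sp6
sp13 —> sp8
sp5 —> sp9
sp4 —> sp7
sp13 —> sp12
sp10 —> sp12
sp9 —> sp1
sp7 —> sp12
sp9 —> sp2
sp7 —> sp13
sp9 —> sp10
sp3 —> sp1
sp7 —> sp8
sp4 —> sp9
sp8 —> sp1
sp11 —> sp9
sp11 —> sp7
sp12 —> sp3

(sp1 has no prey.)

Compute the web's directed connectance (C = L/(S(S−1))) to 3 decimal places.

The web has S = 13 species and L = 24 feeding links.
C = L / (S(S−1)) = 24 / 156 = 0.1538 ≈ 0.154.

C = 0.154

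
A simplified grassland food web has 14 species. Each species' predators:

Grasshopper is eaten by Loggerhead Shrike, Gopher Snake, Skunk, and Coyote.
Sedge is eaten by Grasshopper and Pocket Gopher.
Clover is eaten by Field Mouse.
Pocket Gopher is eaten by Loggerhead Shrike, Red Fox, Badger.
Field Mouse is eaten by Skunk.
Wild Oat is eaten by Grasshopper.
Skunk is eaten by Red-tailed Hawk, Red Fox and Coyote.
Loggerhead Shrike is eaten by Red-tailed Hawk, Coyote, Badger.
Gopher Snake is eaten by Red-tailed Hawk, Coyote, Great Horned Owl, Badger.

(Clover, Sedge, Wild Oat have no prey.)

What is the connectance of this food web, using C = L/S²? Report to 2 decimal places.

C = 0.11

The web has S = 14 species and L = 22 feeding links.
C = L / S² = 22 / 196 = 0.1122 ≈ 0.11.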